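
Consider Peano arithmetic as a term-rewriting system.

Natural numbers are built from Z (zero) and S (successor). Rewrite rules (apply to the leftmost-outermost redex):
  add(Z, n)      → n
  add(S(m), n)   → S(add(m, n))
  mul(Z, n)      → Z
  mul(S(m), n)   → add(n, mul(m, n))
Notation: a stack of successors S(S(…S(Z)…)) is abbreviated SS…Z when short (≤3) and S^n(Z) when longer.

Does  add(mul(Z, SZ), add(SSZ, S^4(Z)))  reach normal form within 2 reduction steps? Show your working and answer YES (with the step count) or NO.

Answer: NO — after 2 steps the term is add(SSZ, S^4(Z)), not yet normal

Reduction:
  start: add(mul(Z, SZ), add(SSZ, S^4(Z)))
  →1  add(Z, add(SSZ, S^4(Z)))
  →2  add(SSZ, S^4(Z))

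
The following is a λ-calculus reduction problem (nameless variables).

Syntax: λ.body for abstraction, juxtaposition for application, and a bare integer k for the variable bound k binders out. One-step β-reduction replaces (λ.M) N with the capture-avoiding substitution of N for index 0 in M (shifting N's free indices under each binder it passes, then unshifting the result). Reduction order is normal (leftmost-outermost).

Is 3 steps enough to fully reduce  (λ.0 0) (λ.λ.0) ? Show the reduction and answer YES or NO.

Answer: YES — reaches normal form λ.0 in 2 ≤ 3 steps

Reduction:
  start: (λ.0 0) (λ.λ.0)
  [1] (λ.λ.0) (λ.λ.0)
  [2] λ.0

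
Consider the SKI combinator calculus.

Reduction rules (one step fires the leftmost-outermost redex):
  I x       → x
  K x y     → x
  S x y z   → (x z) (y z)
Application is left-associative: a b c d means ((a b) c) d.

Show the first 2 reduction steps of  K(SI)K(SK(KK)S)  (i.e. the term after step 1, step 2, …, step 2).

Answer: after 2 steps: SI(KS(KKS))

Reduction:
  start: K(SI)K(SK(KK)S)
  →1  SI(SK(KK)S)
  →2  SI(KS(KKS))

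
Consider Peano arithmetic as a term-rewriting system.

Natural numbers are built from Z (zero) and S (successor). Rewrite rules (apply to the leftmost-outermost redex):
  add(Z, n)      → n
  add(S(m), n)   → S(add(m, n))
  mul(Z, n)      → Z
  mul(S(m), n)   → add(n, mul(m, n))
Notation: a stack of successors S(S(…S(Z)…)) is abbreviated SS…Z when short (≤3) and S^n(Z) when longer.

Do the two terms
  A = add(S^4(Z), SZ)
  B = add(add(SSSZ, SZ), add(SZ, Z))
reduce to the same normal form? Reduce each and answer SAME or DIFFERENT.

Term A:
  start: add(S^4(Z), SZ)
  step 1: S(add(SSSZ, SZ))
  step 2: S(S(add(SSZ, SZ)))
  step 3: S(S(S(add(SZ, SZ))))
  step 4: S(S(S(S(add(Z, SZ)))))
  step 5: S^5(Z)

Term B:
  start: add(add(SSSZ, SZ), add(SZ, Z))
  step 1: add(S(add(SSZ, SZ)), add(SZ, Z))
  step 2: S(add(add(SSZ, SZ), add(SZ, Z)))
  step 3: S(add(S(add(SZ, SZ)), add(SZ, Z)))
  step 4: S(S(add(add(SZ, SZ), add(SZ, Z))))
  step 5: S(S(add(S(add(Z, SZ)), add(SZ, Z))))
  step 6: S(S(S(add(add(Z, SZ), add(SZ, Z)))))
  step 7: S(S(S(add(SZ, add(SZ, Z)))))
  step 8: S(S(S(S(add(Z, add(SZ, Z))))))
  step 9: S(S(S(S(add(SZ, Z)))))
  step 10: S(S(S(S(S(add(Z, Z))))))
  step 11: S^5(Z)

Answer: SAME — A ⇓ S^5(Z), B ⇓ S^5(Z)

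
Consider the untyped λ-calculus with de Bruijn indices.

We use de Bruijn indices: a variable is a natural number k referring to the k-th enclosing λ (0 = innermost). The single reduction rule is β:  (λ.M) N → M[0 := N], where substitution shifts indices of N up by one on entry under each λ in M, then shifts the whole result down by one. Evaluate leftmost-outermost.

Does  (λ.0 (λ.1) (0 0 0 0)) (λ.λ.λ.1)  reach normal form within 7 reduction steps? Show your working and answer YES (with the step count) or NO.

Answer: YES — reaches normal form λ.λ.λ.λ.1 in 6 ≤ 7 steps

Reduction:
  start: (λ.0 (λ.1) (0 0 0 0)) (λ.λ.λ.1)
  [1] (λ.λ.λ.1) (λ.λ.λ.λ.1) ((λ.λ.λ.1) (λ.λ.λ.1) (λ.λ.λ.1) (λ.λ.λ.1))
  [2] (λ.λ.1) ((λ.λ.λ.1) (λ.λ.λ.1) (λ.λ.λ.1) (λ.λ.λ.1))
  [3] λ.(λ.λ.λ.1) (λ.λ.λ.1) (λ.λ.λ.1) (λ.λ.λ.1)
  [4] λ.(λ.λ.1) (λ.λ.λ.1) (λ.λ.λ.1)
  [5] λ.(λ.λ.λ.λ.1) (λ.λ.λ.1)
  [6] λ.λ.λ.λ.1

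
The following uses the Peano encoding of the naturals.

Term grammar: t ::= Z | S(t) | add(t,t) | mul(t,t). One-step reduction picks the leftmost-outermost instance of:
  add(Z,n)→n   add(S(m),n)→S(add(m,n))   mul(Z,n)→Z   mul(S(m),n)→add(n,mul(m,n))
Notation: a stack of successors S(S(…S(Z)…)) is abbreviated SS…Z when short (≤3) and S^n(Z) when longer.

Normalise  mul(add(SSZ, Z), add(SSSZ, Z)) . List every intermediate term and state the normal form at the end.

Answer: normal form = S^6(Z)  (in 22 steps)

Derivation:
  start: mul(add(SSZ, Z), add(SSSZ, Z))
  [1] mul(S(add(SZ, Z)), add(SSSZ, Z))
  [2] add(add(SSSZ, Z), mul(add(SZ, Z), add(SSSZ, Z)))
  [3] add(S(add(SSZ, Z)), mul(add(SZ, Z), add(SSSZ, Z)))
  [4] S(add(add(SSZ, Z), mul(add(SZ, Z), add(SSSZ, Z))))
  [5] S(add(S(add(SZ, Z)), mul(add(SZ, Z), add(SSSZ, Z))))
  [6] S(S(add(add(SZ, Z), mul(add(SZ, Z), add(SSSZ, Z)))))
  [7] S(S(add(S(add(Z, Z)), mul(add(SZ, Z), add(SSSZ, Z)))))
  [8] S(S(S(add(add(Z, Z), mul(add(SZ, Z), add(SSSZ, Z))))))
  [9] S(S(S(add(Z, mul(add(SZ, Z), add(SSSZ, Z))))))
  [10] S(S(S(mul(add(SZ, Z), add(SSSZ, Z)))))
  [11] S(S(S(mul(S(add(Z, Z)), add(SSSZ, Z)))))
  [12] S(S(S(add(add(SSSZ, Z), mul(add(Z, Z), add(SSSZ, Z))))))
  [13] S(S(S(add(S(add(SSZ, Z)), mul(add(Z, Z), add(SSSZ, Z))))))
  [14] S(S(S(S(add(add(SSZ, Z), mul(add(Z, Z), add(SSSZ, Z)))))))
  [15] S(S(S(S(add(S(add(SZ, Z)), mul(add(Z, Z), add(SSSZ, Z)))))))
  [16] S(S(S(S(S(add(add(SZ, Z), mul(add(Z, Z), add(SSSZ, Z))))))))
  [17] S(S(S(S(S(add(S(add(Z, Z)), mul(add(Z, Z), add(SSSZ, Z))))))))
  [18] S(S(S(S(S(S(add(add(Z, Z), mul(add(Z, Z), add(SSSZ, Z)))))))))
  [19] S(S(S(S(S(S(add(Z, mul(add(Z, Z), add(SSSZ, Z)))))))))
  [20] S(S(S(S(S(S(mul(add(Z, Z), add(SSSZ, Z))))))))
  [21] S(S(S(S(S(S(mul(Z, add(SSSZ, Z))))))))
  [22] S^6(Z)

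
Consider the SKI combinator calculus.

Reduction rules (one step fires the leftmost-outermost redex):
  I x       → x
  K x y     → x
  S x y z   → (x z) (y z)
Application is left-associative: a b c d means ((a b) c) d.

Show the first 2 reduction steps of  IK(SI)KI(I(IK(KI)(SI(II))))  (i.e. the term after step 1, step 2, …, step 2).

Answer: after 2 steps: SII(I(IK(KI)(SI(II))))

Working:
  start: IK(SI)KI(I(IK(KI)(SI(II))))
  [1] K(SI)KI(I(IK(KI)(SI(II))))
  [2] SII(I(IK(KI)(SI(II))))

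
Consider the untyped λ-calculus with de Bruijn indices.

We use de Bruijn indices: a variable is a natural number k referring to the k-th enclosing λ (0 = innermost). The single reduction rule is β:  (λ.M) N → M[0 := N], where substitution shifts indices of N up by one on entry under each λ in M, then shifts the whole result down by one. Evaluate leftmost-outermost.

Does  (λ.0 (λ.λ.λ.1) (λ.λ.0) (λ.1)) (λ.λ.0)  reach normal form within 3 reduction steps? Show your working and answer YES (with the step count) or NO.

Answer: NO — after 3 steps the term is (λ.λ.0) (λ.λ.λ.0), not yet normal

Derivation:
  start: (λ.0 (λ.λ.λ.1) (λ.λ.0) (λ.1)) (λ.λ.0)
  step 1: (λ.λ.0) (λ.λ.λ.1) (λ.λ.0) (λ.λ.λ.0)
  step 2: (λ.0) (λ.λ.0) (λ.λ.λ.0)
  step 3: (λ.λ.0) (λ.λ.λ.0)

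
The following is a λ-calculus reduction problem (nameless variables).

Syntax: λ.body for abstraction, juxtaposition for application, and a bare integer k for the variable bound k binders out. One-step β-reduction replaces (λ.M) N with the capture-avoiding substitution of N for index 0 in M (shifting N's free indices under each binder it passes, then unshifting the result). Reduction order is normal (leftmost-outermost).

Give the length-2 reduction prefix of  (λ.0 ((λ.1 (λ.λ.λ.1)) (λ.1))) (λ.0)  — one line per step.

Answer: after 2 steps: (λ.(λ.0) (λ.λ.λ.1)) (λ.λ.0)

Reduction:
  start: (λ.0 ((λ.1 (λ.λ.λ.1)) (λ.1))) (λ.0)
  →1  (λ.0) ((λ.(λ.0) (λ.λ.λ.1)) (λ.λ.0))
  →2  (λ.(λ.0) (λ.λ.λ.1)) (λ.λ.0)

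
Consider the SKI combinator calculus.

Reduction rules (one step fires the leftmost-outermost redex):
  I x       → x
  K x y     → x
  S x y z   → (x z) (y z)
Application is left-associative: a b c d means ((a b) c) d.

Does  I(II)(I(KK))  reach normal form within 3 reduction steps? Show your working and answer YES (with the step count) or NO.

Answer: NO — after 3 steps the term is I(KK), not yet normal

Working:
  start: I(II)(I(KK))
  [1] II(I(KK))
  [2] I(I(KK))
  [3] I(KK)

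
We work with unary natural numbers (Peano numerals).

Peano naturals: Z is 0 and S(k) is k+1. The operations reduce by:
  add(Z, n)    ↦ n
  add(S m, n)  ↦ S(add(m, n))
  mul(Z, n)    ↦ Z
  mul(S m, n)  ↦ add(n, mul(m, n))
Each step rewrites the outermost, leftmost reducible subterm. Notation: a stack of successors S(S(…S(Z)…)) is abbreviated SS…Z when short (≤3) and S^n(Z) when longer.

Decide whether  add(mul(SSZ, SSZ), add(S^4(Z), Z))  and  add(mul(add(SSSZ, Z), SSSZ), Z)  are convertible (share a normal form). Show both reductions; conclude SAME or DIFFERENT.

Answer: DIFFERENT — A ⇓ S^8(Z), B ⇓ S^9(Z)

Working:
Term A:
  start: add(mul(SSZ, SSZ), add(S^4(Z), Z))
  [1] add(add(SSZ, mul(SZ, SSZ)), add(S^4(Z), Z))
  [2] add(S(add(SZ, mul(SZ, SSZ))), add(S^4(Z), Z))
  [3] S(add(add(SZ, mul(SZ, SSZ)), add(S^4(Z), Z)))
  [4] S(add(S(add(Z, mul(SZ, SSZ))), add(S^4(Z), Z)))
  [5] S(S(add(add(Z, mul(SZ, SSZ)), add(S^4(Z), Z))))
  [6] S(S(add(mul(SZ, SSZ), add(S^4(Z), Z))))
  [7] S(S(add(add(SSZ, mul(Z, SSZ)), add(S^4(Z), Z))))
  [8] S(S(add(S(add(SZ, mul(Z, SSZ))), add(S^4(Z), Z))))
  [9] S(S(S(add(add(SZ, mul(Z, SSZ)), add(S^4(Z), Z)))))
  [10] S(S(S(add(S(add(Z, mul(Z, SSZ))), add(S^4(Z), Z)))))
  [11] S(S(S(S(add(add(Z, mul(Z, SSZ)), add(S^4(Z), Z))))))
  [12] S(S(S(S(add(mul(Z, SSZ), add(S^4(Z), Z))))))
  [13] S(S(S(S(add(Z, add(S^4(Z), Z))))))
  [14] S(S(S(S(add(S^4(Z), Z)))))
  [15] S(S(S(S(S(add(SSSZ, Z))))))
  [16] S(S(S(S(S(S(add(SSZ, Z)))))))
  [17] S(S(S(S(S(S(S(add(SZ, Z))))))))
  [18] S(S(S(S(S(S(S(S(add(Z, Z)))))))))
  [19] S^8(Z)

Term B:
  start: add(mul(add(SSSZ, Z), SSSZ), Z)
  [1] add(mul(S(add(SSZ, Z)), SSSZ), Z)
  [2] add(add(SSSZ, mul(add(SSZ, Z), SSSZ)), Z)
  [3] add(S(add(SSZ, mul(add(SSZ, Z), SSSZ))), Z)
  [4] S(add(add(SSZ, mul(add(SSZ, Z), SSSZ)), Z))
  [5] S(add(S(add(SZ, mul(add(SSZ, Z), SSSZ))), Z))
  [6] S(S(add(add(SZ, mul(add(SSZ, Z), SSSZ)), Z)))
  [7] S(S(add(S(add(Z, mul(add(SSZ, Z), SSSZ))), Z)))
  [8] S(S(S(add(add(Z, mul(add(SSZ, Z), SSSZ)), Z))))
  [9] S(S(S(add(mul(add(SSZ, Z), SSSZ), Z))))
  [10] S(S(S(add(mul(S(add(SZ, Z)), SSSZ), Z))))
  [11] S(S(S(add(add(SSSZ, mul(add(SZ, Z), SSSZ)), Z))))
  [12] S(S(S(add(S(add(SSZ, mul(add(SZ, Z), SSSZ))), Z))))
  [13] S(S(S(S(add(add(SSZ, mul(add(SZ, Z), SSSZ)), Z)))))
  [14] S(S(S(S(add(S(add(SZ, mul(add(SZ, Z), SSSZ))), Z)))))
  [15] S(S(S(S(S(add(add(SZ, mul(add(SZ, Z), SSSZ)), Z))))))
  [16] S(S(S(S(S(add(S(add(Z, mul(add(SZ, Z), SSSZ))), Z))))))
  [17] S(S(S(S(S(S(add(add(Z, mul(add(SZ, Z), SSSZ)), Z)))))))
  [18] S(S(S(S(S(S(add(mul(add(SZ, Z), SSSZ), Z)))))))
  [19] S(S(S(S(S(S(add(mul(S(add(Z, Z)), SSSZ), Z)))))))
  [20] S(S(S(S(S(S(add(add(SSSZ, mul(add(Z, Z), SSSZ)), Z)))))))
  [21] S(S(S(S(S(S(add(S(add(SSZ, mul(add(Z, Z), SSSZ))), Z)))))))
  [22] S(S(S(S(S(S(S(add(add(SSZ, mul(add(Z, Z), SSSZ)), Z))))))))
  [23] S(S(S(S(S(S(S(add(S(add(SZ, mul(add(Z, Z), SSSZ))), Z))))))))
  [24] S(S(S(S(S(S(S(S(add(add(SZ, mul(add(Z, Z), SSSZ)), Z)))))))))
  [25] S(S(S(S(S(S(S(S(add(S(add(Z, mul(add(Z, Z), SSSZ))), Z)))))))))
  [26] S(S(S(S(S(S(S(S(S(add(add(Z, mul(add(Z, Z), SSSZ)), Z))))))))))
  [27] S(S(S(S(S(S(S(S(S(add(mul(add(Z, Z), SSSZ), Z))))))))))
  [28] S(S(S(S(S(S(S(S(S(add(mul(Z, SSSZ), Z))))))))))
  [29] S(S(S(S(S(S(S(S(S(add(Z, Z))))))))))
  [30] S^9(Z)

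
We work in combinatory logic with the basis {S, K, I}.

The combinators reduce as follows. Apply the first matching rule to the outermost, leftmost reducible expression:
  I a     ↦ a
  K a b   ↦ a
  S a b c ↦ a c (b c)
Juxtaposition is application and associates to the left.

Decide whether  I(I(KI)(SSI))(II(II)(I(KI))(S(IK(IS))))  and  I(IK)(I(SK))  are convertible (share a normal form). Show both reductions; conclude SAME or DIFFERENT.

Answer: DIFFERENT — A ⇓ I, B ⇓ K(SK)

Derivation:
Term A:
  start: I(I(KI)(SSI))(II(II)(I(KI))(S(IK(IS))))
  [1] I(KI)(SSI)(II(II)(I(KI))(S(IK(IS))))
  [2] KI(SSI)(II(II)(I(KI))(S(IK(IS))))
  [3] I(II(II)(I(KI))(S(IK(IS))))
  [4] II(II)(I(KI))(S(IK(IS)))
  [5] I(II)(I(KI))(S(IK(IS)))
  [6] II(I(KI))(S(IK(IS)))
  [7] I(I(KI))(S(IK(IS)))
  [8] I(KI)(S(IK(IS)))
  [9] KI(S(IK(IS)))
  [10] I

Term B:
  start: I(IK)(I(SK))
  [1] IK(I(SK))
  [2] K(I(SK))
  [3] K(SK)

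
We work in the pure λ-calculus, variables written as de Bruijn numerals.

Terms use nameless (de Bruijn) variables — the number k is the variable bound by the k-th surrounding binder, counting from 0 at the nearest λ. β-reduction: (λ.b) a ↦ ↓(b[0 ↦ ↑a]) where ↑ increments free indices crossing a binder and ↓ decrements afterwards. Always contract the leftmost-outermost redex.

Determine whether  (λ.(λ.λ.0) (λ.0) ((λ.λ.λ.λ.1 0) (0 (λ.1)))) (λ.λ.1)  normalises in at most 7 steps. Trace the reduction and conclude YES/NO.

Answer: YES — reaches normal form λ.λ.λ.1 0 in 4 ≤ 7 steps

Reduction:
  start: (λ.(λ.λ.0) (λ.0) ((λ.λ.λ.λ.1 0) (0 (λ.1)))) (λ.λ.1)
  →1  (λ.λ.0) (λ.0) ((λ.λ.λ.λ.1 0) ((λ.λ.1) (λ.λ.λ.1)))
  →2  (λ.0) ((λ.λ.λ.λ.1 0) ((λ.λ.1) (λ.λ.λ.1)))
  →3  (λ.λ.λ.λ.1 0) ((λ.λ.1) (λ.λ.λ.1))
  →4  λ.λ.λ.1 0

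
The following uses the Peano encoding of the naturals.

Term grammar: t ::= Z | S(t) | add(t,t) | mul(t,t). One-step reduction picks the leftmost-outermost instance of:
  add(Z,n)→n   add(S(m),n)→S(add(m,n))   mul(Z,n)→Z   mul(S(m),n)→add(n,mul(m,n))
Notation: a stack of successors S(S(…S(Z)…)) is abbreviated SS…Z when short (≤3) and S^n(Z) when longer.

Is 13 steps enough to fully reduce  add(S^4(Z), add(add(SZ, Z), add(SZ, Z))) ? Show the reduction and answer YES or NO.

Answer: YES — reaches normal form S^6(Z) in 11 ≤ 13 steps

Working:
  start: add(S^4(Z), add(add(SZ, Z), add(SZ, Z)))
  →1  S(add(SSSZ, add(add(SZ, Z), add(SZ, Z))))
  →2  S(S(add(SSZ, add(add(SZ, Z), add(SZ, Z)))))
  →3  S(S(S(add(SZ, add(add(SZ, Z), add(SZ, Z))))))
  →4  S(S(S(S(add(Z, add(add(SZ, Z), add(SZ, Z)))))))
  →5  S(S(S(S(add(add(SZ, Z), add(SZ, Z))))))
  →6  S(S(S(S(add(S(add(Z, Z)), add(SZ, Z))))))
  →7  S(S(S(S(S(add(add(Z, Z), add(SZ, Z)))))))
  →8  S(S(S(S(S(add(Z, add(SZ, Z)))))))
  →9  S(S(S(S(S(add(SZ, Z))))))
  →10  S(S(S(S(S(S(add(Z, Z)))))))
  →11  S^6(Z)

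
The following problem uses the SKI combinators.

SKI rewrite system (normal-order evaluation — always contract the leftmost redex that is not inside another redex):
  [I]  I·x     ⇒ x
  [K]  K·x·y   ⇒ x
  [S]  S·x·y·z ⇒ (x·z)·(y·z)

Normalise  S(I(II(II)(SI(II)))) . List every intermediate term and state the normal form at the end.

  start: S(I(II(II)(SI(II))))
  [1] S(II(II)(SI(II)))
  [2] S(I(II)(SI(II)))
  [3] S(II(SI(II)))
  [4] S(I(SI(II)))
  [5] S(SI(II))
  [6] S(SII)

Answer: normal form = S(SII)  (in 6 steps)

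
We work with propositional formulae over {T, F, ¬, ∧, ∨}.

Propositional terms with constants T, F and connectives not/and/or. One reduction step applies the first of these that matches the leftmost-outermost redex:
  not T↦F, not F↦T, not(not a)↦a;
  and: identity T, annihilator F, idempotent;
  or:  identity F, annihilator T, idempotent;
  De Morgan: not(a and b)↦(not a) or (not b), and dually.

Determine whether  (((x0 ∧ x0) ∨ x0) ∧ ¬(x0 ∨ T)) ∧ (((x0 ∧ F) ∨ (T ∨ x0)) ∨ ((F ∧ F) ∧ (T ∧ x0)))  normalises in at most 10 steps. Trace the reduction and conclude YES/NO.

  start: (((x0 ∧ x0) ∨ x0) ∧ ¬(x0 ∨ T)) ∧ (((x0 ∧ F) ∨ (T ∨ x0)) ∨ ((F ∧ F) ∧ (T ∧ x0)))
  step 1: ((x0 ∨ x0) ∧ ¬(x0 ∨ T)) ∧ (((x0 ∧ F) ∨ (T ∨ x0)) ∨ ((F ∧ F) ∧ (T ∧ x0)))
  step 2: (x0 ∧ ¬(x0 ∨ T)) ∧ (((x0 ∧ F) ∨ (T ∨ x0)) ∨ ((F ∧ F) ∧ (T ∧ x0)))
  step 3: (x0 ∧ (¬x0 ∧ ¬T)) ∧ (((x0 ∧ F) ∨ (T ∨ x0)) ∨ ((F ∧ F) ∧ (T ∧ x0)))
  step 4: (x0 ∧ (¬x0 ∧ F)) ∧ (((x0 ∧ F) ∨ (T ∨ x0)) ∨ ((F ∧ F) ∧ (T ∧ x0)))
  step 5: (x0 ∧ F) ∧ (((x0 ∧ F) ∨ (T ∨ x0)) ∨ ((F ∧ F) ∧ (T ∧ x0)))
  step 6: F ∧ (((x0 ∧ F) ∨ (T ∨ x0)) ∨ ((F ∧ F) ∧ (T ∧ x0)))
  step 7: F

Answer: YES — reaches normal form F in 7 ≤ 10 steps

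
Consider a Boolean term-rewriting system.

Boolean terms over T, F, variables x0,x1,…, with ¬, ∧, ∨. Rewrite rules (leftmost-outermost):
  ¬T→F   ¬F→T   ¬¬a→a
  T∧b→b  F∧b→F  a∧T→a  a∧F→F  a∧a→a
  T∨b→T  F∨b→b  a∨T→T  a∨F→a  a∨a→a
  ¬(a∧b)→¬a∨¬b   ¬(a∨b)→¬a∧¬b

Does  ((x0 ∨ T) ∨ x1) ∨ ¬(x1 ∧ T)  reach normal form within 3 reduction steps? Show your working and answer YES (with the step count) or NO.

  start: ((x0 ∨ T) ∨ x1) ∨ ¬(x1 ∧ T)
  →1  (T ∨ x1) ∨ ¬(x1 ∧ T)
  →2  T ∨ ¬(x1 ∧ T)
  →3  T

Answer: YES — reaches normal form T in 3 ≤ 3 steps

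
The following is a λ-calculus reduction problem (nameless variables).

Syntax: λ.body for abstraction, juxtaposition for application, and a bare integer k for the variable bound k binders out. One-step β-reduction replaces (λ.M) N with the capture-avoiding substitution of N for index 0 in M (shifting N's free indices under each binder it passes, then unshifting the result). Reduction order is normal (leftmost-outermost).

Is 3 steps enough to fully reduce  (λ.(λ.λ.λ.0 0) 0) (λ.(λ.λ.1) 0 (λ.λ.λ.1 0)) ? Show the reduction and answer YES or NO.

Answer: YES — reaches normal form λ.λ.0 0 in 2 ≤ 3 steps

Working:
  start: (λ.(λ.λ.λ.0 0) 0) (λ.(λ.λ.1) 0 (λ.λ.λ.1 0))
  [1] (λ.λ.λ.0 0) (λ.(λ.λ.1) 0 (λ.λ.λ.1 0))
  [2] λ.λ.0 0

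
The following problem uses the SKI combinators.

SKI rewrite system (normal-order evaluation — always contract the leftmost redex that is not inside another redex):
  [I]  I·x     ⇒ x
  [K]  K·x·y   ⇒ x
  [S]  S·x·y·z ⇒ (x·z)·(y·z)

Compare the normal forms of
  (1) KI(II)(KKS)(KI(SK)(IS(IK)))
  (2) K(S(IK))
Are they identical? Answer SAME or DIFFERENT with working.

Answer: SAME — A ⇓ K(SK), B ⇓ K(SK)

Working:
Term A:
  start: KI(II)(KKS)(KI(SK)(IS(IK)))
  [1] I(KKS)(KI(SK)(IS(IK)))
  [2] KKS(KI(SK)(IS(IK)))
  [3] K(KI(SK)(IS(IK)))
  [4] K(I(IS(IK)))
  [5] K(IS(IK))
  [6] K(S(IK))
  [7] K(SK)

Term B:
  start: K(S(IK))
  [1] K(SK)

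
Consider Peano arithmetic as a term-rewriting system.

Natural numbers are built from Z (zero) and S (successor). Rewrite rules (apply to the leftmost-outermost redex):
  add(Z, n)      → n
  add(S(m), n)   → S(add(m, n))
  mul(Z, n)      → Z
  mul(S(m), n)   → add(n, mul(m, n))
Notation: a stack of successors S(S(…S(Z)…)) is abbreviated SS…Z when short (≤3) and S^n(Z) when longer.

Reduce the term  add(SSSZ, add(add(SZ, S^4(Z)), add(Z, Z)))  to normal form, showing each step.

  start: add(SSSZ, add(add(SZ, S^4(Z)), add(Z, Z)))
  [1] S(add(SSZ, add(add(SZ, S^4(Z)), add(Z, Z))))
  [2] S(S(add(SZ, add(add(SZ, S^4(Z)), add(Z, Z)))))
  [3] S(S(S(add(Z, add(add(SZ, S^4(Z)), add(Z, Z))))))
  [4] S(S(S(add(add(SZ, S^4(Z)), add(Z, Z)))))
  [5] S(S(S(add(S(add(Z, S^4(Z))), add(Z, Z)))))
  [6] S(S(S(S(add(add(Z, S^4(Z)), add(Z, Z))))))
  [7] S(S(S(S(add(S^4(Z), add(Z, Z))))))
  [8] S(S(S(S(S(add(SSSZ, add(Z, Z)))))))
  [9] S(S(S(S(S(S(add(SSZ, add(Z, Z))))))))
  [10] S(S(S(S(S(S(S(add(SZ, add(Z, Z)))))))))
  [11] S(S(S(S(S(S(S(S(add(Z, add(Z, Z))))))))))
  [12] S(S(S(S(S(S(S(S(add(Z, Z)))))))))
  [13] S^8(Z)

Answer: normal form = S^8(Z)  (in 13 steps)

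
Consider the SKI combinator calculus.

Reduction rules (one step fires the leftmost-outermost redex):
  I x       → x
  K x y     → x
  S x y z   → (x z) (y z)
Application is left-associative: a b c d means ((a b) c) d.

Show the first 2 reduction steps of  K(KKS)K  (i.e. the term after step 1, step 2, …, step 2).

Answer: after 2 steps: K

Reduction:
  start: K(KKS)K
  step 1: KKS
  step 2: K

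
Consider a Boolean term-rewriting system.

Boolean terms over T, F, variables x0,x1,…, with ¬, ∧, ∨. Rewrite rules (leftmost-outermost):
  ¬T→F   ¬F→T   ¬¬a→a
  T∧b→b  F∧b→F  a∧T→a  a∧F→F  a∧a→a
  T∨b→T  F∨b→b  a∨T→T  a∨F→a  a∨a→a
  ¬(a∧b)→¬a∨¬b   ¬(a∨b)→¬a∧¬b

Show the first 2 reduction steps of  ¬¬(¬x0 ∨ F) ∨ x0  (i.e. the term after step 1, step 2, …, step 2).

Answer: after 2 steps: ¬x0 ∨ x0

Reduction:
  start: ¬¬(¬x0 ∨ F) ∨ x0
  [1] (¬x0 ∨ F) ∨ x0
  [2] ¬x0 ∨ x0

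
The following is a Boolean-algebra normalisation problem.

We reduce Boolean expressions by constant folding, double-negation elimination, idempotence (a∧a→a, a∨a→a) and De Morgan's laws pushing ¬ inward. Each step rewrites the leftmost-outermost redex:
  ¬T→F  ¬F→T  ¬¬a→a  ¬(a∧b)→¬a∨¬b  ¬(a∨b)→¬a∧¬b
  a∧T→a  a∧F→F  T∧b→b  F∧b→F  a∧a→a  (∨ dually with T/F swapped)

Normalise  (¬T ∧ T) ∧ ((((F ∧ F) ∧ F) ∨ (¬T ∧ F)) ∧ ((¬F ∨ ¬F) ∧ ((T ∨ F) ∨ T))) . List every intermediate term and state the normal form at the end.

Answer: normal form = F  (in 3 steps)

Reduction:
  start: (¬T ∧ T) ∧ ((((F ∧ F) ∧ F) ∨ (¬T ∧ F)) ∧ ((¬F ∨ ¬F) ∧ ((T ∨ F) ∨ T)))
  step 1: ¬T ∧ ((((F ∧ F) ∧ F) ∨ (¬T ∧ F)) ∧ ((¬F ∨ ¬F) ∧ ((T ∨ F) ∨ T)))
  step 2: F ∧ ((((F ∧ F) ∧ F) ∨ (¬T ∧ F)) ∧ ((¬F ∨ ¬F) ∧ ((T ∨ F) ∨ T)))
  step 3: F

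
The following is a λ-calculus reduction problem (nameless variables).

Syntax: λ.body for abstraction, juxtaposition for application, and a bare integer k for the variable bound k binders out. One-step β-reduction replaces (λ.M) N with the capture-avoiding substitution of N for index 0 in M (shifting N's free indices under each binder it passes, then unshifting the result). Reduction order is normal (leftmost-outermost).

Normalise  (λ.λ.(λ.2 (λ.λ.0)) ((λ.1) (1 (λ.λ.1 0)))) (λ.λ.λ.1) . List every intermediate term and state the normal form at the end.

Answer: normal form = λ.λ.λ.1  (in 3 steps)

Reduction:
  start: (λ.λ.(λ.2 (λ.λ.0)) ((λ.1) (1 (λ.λ.1 0)))) (λ.λ.λ.1)
  →1  λ.(λ.(λ.λ.λ.1) (λ.λ.0)) ((λ.1) ((λ.λ.λ.1) (λ.λ.1 0)))
  →2  λ.(λ.λ.λ.1) (λ.λ.0)
  →3  λ.λ.λ.1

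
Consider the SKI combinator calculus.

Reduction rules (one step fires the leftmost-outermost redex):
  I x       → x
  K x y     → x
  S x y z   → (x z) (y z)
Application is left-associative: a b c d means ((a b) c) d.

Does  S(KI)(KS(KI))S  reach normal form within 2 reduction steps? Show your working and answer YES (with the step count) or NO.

Answer: NO — after 2 steps the term is I(KS(KI)S), not yet normal

Reduction:
  start: S(KI)(KS(KI))S
  [1] KIS(KS(KI)S)
  [2] I(KS(KI)S)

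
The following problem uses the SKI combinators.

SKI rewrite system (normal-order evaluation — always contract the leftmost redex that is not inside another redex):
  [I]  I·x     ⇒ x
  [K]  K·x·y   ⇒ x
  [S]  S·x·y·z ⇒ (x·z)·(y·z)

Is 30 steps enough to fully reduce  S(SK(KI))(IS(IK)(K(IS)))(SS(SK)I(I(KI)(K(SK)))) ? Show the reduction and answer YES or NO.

  start: S(SK(KI))(IS(IK)(K(IS)))(SS(SK)I(I(KI)(K(SK))))
  →1  SK(KI)(SS(SK)I(I(KI)(K(SK))))(IS(IK)(K(IS))(SS(SK)I(I(KI)(K(SK)))))
  →2  K(SS(SK)I(I(KI)(K(SK))))(KI(SS(SK)I(I(KI)(K(SK)))))(IS(IK)(K(IS))(SS(SK)I(I(KI)(K(SK)))))
  →3  SS(SK)I(I(KI)(K(SK)))(IS(IK)(K(IS))(SS(SK)I(I(KI)(K(SK)))))
  →4  SI(SKI)(I(KI)(K(SK)))(IS(IK)(K(IS))(SS(SK)I(I(KI)(K(SK)))))
  →5  I(I(KI)(K(SK)))(SKI(I(KI)(K(SK))))(IS(IK)(K(IS))(SS(SK)I(I(KI)(K(SK)))))
  →6  I(KI)(K(SK))(SKI(I(KI)(K(SK))))(IS(IK)(K(IS))(SS(SK)I(I(KI)(K(SK)))))
  →7  KI(K(SK))(SKI(I(KI)(K(SK))))(IS(IK)(K(IS))(SS(SK)I(I(KI)(K(SK)))))
  →8  I(SKI(I(KI)(K(SK))))(IS(IK)(K(IS))(SS(SK)I(I(KI)(K(SK)))))
  →9  SKI(I(KI)(K(SK)))(IS(IK)(K(IS))(SS(SK)I(I(KI)(K(SK)))))
  →10  K(I(KI)(K(SK)))(I(I(KI)(K(SK))))(IS(IK)(K(IS))(SS(SK)I(I(KI)(K(SK)))))
  →11  I(KI)(K(SK))(IS(IK)(K(IS))(SS(SK)I(I(KI)(K(SK)))))
  →12  KI(K(SK))(IS(IK)(K(IS))(SS(SK)I(I(KI)(K(SK)))))
  →13  I(IS(IK)(K(IS))(SS(SK)I(I(KI)(K(SK)))))
  →14  IS(IK)(K(IS))(SS(SK)I(I(KI)(K(SK))))
  →15  S(IK)(K(IS))(SS(SK)I(I(KI)(K(SK))))
  →16  IK(SS(SK)I(I(KI)(K(SK))))(K(IS)(SS(SK)I(I(KI)(K(SK)))))
  →17  K(SS(SK)I(I(KI)(K(SK))))(K(IS)(SS(SK)I(I(KI)(K(SK)))))
  →18  SS(SK)I(I(KI)(K(SK)))
  →19  SI(SKI)(I(KI)(K(SK)))
  →20  I(I(KI)(K(SK)))(SKI(I(KI)(K(SK))))
  →21  I(KI)(K(SK))(SKI(I(KI)(K(SK))))
  →22  KI(K(SK))(SKI(I(KI)(K(SK))))
  →23  I(SKI(I(KI)(K(SK))))
  →24  SKI(I(KI)(K(SK)))
  →25  K(I(KI)(K(SK)))(I(I(KI)(K(SK))))
  →26  I(KI)(K(SK))
  →27  KI(K(SK))
  →28  I

Answer: YES — reaches normal form I in 28 ≤ 30 steps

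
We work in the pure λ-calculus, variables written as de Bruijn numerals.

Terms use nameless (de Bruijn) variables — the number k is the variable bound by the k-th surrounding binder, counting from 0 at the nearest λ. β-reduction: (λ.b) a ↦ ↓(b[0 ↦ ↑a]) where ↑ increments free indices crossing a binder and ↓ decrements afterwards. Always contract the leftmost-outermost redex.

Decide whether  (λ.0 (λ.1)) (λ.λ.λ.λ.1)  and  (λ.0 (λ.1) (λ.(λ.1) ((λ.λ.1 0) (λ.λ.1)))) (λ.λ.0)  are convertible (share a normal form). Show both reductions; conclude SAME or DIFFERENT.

Term A:
  start: (λ.0 (λ.1)) (λ.λ.λ.λ.1)
  [1] (λ.λ.λ.λ.1) (λ.λ.λ.λ.λ.1)
  [2] λ.λ.λ.1

Term B:
  start: (λ.0 (λ.1) (λ.(λ.1) ((λ.λ.1 0) (λ.λ.1)))) (λ.λ.0)
  [1] (λ.λ.0) (λ.λ.λ.0) (λ.(λ.1) ((λ.λ.1 0) (λ.λ.1)))
  [2] (λ.0) (λ.(λ.1) ((λ.λ.1 0) (λ.λ.1)))
  [3] λ.(λ.1) ((λ.λ.1 0) (λ.λ.1))
  [4] λ.0

Answer: DIFFERENT — A ⇓ λ.λ.λ.1, B ⇓ λ.0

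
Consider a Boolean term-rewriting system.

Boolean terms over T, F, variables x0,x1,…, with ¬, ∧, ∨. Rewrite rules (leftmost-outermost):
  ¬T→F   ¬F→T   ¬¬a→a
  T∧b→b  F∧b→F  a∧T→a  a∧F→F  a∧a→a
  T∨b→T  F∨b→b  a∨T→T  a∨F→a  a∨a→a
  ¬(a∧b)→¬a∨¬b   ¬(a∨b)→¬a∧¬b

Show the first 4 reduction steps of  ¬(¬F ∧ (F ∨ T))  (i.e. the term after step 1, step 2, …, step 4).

  start: ¬(¬F ∧ (F ∨ T))
  →1  ¬¬F ∨ ¬(F ∨ T)
  →2  F ∨ ¬(F ∨ T)
  →3  ¬(F ∨ T)
  →4  ¬F ∧ ¬T

Answer: after 4 steps: ¬F ∧ ¬T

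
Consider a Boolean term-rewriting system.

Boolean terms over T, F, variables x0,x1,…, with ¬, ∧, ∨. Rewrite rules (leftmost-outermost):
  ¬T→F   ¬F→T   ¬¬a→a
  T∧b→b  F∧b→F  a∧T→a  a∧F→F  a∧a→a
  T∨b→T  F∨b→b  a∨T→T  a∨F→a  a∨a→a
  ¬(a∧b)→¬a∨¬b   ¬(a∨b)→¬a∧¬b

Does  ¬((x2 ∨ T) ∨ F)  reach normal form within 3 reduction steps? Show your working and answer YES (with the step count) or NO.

Answer: NO — after 3 steps the term is (¬x2 ∧ F) ∧ ¬F, not yet normal

Reduction:
  start: ¬((x2 ∨ T) ∨ F)
  →1  ¬(x2 ∨ T) ∧ ¬F
  →2  (¬x2 ∧ ¬T) ∧ ¬F
  →3  (¬x2 ∧ F) ∧ ¬F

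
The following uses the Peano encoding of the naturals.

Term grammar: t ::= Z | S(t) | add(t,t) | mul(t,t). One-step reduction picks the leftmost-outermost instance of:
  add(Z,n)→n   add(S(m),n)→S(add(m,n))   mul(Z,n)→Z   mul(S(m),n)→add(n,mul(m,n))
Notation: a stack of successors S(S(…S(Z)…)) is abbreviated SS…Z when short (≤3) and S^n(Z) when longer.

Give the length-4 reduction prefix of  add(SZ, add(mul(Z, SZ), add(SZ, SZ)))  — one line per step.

Answer: after 4 steps: S(add(SZ, SZ))

Derivation:
  start: add(SZ, add(mul(Z, SZ), add(SZ, SZ)))
  [1] S(add(Z, add(mul(Z, SZ), add(SZ, SZ))))
  [2] S(add(mul(Z, SZ), add(SZ, SZ)))
  [3] S(add(Z, add(SZ, SZ)))
  [4] S(add(SZ, SZ))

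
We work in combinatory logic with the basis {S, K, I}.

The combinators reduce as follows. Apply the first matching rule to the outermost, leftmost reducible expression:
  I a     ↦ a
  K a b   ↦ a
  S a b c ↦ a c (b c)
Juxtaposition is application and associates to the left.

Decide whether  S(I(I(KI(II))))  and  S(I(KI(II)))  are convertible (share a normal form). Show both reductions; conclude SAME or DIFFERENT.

Answer: SAME — A ⇓ SI, B ⇓ SI

Derivation:
Term A:
  start: S(I(I(KI(II))))
  →1  S(I(KI(II)))
  →2  S(KI(II))
  →3  SI

Term B:
  start: S(I(KI(II)))
  →1  S(KI(II))
  →2  SI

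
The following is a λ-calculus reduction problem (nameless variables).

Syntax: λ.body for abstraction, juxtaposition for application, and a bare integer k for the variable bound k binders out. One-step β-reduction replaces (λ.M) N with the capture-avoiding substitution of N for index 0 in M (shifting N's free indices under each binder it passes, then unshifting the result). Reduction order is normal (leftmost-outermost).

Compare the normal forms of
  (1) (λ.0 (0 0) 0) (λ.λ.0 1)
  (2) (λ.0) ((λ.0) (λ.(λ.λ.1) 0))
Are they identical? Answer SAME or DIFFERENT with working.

Answer: DIFFERENT — A ⇓ λ.0 (λ.0 (λ.λ.0 1)), B ⇓ λ.λ.1

Derivation:
Term A:
  start: (λ.0 (0 0) 0) (λ.λ.0 1)
  step 1: (λ.λ.0 1) ((λ.λ.0 1) (λ.λ.0 1)) (λ.λ.0 1)
  step 2: (λ.0 ((λ.λ.0 1) (λ.λ.0 1))) (λ.λ.0 1)
  step 3: (λ.λ.0 1) ((λ.λ.0 1) (λ.λ.0 1))
  step 4: λ.0 ((λ.λ.0 1) (λ.λ.0 1))
  step 5: λ.0 (λ.0 (λ.λ.0 1))

Term B:
  start: (λ.0) ((λ.0) (λ.(λ.λ.1) 0))
  step 1: (λ.0) (λ.(λ.λ.1) 0)
  step 2: λ.(λ.λ.1) 0
  step 3: λ.λ.1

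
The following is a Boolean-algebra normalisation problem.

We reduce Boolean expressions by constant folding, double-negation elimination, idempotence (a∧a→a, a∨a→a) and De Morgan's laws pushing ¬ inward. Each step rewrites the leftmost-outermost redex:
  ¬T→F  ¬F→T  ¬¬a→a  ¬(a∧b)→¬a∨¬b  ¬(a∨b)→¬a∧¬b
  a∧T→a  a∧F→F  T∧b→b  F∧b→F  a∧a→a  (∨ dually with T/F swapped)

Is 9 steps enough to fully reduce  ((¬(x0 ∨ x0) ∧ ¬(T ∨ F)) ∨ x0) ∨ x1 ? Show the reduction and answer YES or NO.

  start: ((¬(x0 ∨ x0) ∧ ¬(T ∨ F)) ∨ x0) ∨ x1
  [1] (((¬x0 ∧ ¬x0) ∧ ¬(T ∨ F)) ∨ x0) ∨ x1
  [2] ((¬x0 ∧ ¬(T ∨ F)) ∨ x0) ∨ x1
  [3] ((¬x0 ∧ (¬T ∧ ¬F)) ∨ x0) ∨ x1
  [4] ((¬x0 ∧ (F ∧ ¬F)) ∨ x0) ∨ x1
  [5] ((¬x0 ∧ F) ∨ x0) ∨ x1
  [6] (F ∨ x0) ∨ x1
  [7] x0 ∨ x1

Answer: YES — reaches normal form x0 ∨ x1 in 7 ≤ 9 steps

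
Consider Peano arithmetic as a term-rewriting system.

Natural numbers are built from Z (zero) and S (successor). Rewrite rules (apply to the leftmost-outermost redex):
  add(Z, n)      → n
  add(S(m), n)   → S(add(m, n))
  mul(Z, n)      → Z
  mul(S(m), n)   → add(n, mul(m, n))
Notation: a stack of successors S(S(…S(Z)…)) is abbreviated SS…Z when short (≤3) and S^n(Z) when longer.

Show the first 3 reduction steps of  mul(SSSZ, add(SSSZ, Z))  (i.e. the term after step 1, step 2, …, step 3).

Answer: after 3 steps: S(add(add(SSZ, Z), mul(SSZ, add(SSSZ, Z))))

Reduction:
  start: mul(SSSZ, add(SSSZ, Z))
  step 1: add(add(SSSZ, Z), mul(SSZ, add(SSSZ, Z)))
  step 2: add(S(add(SSZ, Z)), mul(SSZ, add(SSSZ, Z)))
  step 3: S(add(add(SSZ, Z), mul(SSZ, add(SSSZ, Z))))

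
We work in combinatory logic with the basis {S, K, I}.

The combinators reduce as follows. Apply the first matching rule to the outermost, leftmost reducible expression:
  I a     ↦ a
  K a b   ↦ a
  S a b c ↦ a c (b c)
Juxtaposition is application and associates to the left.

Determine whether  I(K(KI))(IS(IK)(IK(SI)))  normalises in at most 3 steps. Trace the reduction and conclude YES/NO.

  start: I(K(KI))(IS(IK)(IK(SI)))
  →1  K(KI)(IS(IK)(IK(SI)))
  →2  KI

Answer: YES — reaches normal form KI in 2 ≤ 3 steps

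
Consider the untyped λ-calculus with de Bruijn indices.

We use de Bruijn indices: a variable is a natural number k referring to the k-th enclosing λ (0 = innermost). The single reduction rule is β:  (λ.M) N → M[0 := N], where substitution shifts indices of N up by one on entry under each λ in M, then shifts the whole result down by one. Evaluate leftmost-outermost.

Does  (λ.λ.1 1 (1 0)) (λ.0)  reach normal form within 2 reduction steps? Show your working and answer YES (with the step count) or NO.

Answer: NO — after 2 steps the term is λ.(λ.0) ((λ.0) 0), not yet normal

Reduction:
  start: (λ.λ.1 1 (1 0)) (λ.0)
  →1  λ.(λ.0) (λ.0) ((λ.0) 0)
  →2  λ.(λ.0) ((λ.0) 0)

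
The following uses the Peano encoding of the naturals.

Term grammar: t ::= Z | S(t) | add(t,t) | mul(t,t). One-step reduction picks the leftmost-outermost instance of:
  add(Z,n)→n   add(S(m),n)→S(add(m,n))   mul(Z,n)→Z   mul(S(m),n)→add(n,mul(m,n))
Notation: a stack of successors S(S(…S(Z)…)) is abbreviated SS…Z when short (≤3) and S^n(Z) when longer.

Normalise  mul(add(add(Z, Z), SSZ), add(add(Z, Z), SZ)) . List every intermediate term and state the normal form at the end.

Answer: normal form = SSZ  (in 13 steps)

Reduction:
  start: mul(add(add(Z, Z), SSZ), add(add(Z, Z), SZ))
  →1  mul(add(Z, SSZ), add(add(Z, Z), SZ))
  →2  mul(SSZ, add(add(Z, Z), SZ))
  →3  add(add(add(Z, Z), SZ), mul(SZ, add(add(Z, Z), SZ)))
  →4  add(add(Z, SZ), mul(SZ, add(add(Z, Z), SZ)))
  →5  add(SZ, mul(SZ, add(add(Z, Z), SZ)))
  →6  S(add(Z, mul(SZ, add(add(Z, Z), SZ))))
  →7  S(mul(SZ, add(add(Z, Z), SZ)))
  →8  S(add(add(add(Z, Z), SZ), mul(Z, add(add(Z, Z), SZ))))
  →9  S(add(add(Z, SZ), mul(Z, add(add(Z, Z), SZ))))
  →10  S(add(SZ, mul(Z, add(add(Z, Z), SZ))))
  →11  S(S(add(Z, mul(Z, add(add(Z, Z), SZ)))))
  →12  S(S(mul(Z, add(add(Z, Z), SZ))))
  →13  SSZ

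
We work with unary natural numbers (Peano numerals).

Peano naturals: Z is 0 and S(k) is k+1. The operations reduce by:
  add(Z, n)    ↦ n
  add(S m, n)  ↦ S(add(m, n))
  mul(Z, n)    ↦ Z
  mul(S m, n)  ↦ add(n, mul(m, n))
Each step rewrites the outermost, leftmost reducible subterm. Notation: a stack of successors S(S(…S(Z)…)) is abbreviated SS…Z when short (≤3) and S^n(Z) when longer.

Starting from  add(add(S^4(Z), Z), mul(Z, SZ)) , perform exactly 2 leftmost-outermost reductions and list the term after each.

Answer: after 2 steps: S(add(add(SSSZ, Z), mul(Z, SZ)))

Working:
  start: add(add(S^4(Z), Z), mul(Z, SZ))
  →1  add(S(add(SSSZ, Z)), mul(Z, SZ))
  →2  S(add(add(SSSZ, Z), mul(Z, SZ)))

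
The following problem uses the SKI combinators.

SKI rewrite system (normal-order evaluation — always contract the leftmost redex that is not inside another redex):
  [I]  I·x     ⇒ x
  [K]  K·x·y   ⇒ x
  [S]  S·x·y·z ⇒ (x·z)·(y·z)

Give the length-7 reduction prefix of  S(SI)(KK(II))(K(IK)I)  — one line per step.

Answer: after 7 steps: K

Working:
  start: S(SI)(KK(II))(K(IK)I)
  →1  SI(K(IK)I)(KK(II)(K(IK)I))
  →2  I(KK(II)(K(IK)I))(K(IK)I(KK(II)(K(IK)I)))
  →3  KK(II)(K(IK)I)(K(IK)I(KK(II)(K(IK)I)))
  →4  K(K(IK)I)(K(IK)I(KK(II)(K(IK)I)))
  →5  K(IK)I
  →6  IK
  →7  K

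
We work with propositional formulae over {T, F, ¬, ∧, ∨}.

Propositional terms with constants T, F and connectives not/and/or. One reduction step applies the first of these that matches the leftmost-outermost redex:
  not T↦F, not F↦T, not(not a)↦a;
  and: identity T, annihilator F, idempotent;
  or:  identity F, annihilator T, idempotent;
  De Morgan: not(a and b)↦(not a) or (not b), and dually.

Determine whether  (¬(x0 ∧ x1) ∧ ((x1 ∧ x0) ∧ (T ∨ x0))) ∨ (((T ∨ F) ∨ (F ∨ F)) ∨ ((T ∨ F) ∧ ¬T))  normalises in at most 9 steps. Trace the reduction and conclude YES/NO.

Answer: YES — reaches normal form T in 7 ≤ 9 steps

Derivation:
  start: (¬(x0 ∧ x1) ∧ ((x1 ∧ x0) ∧ (T ∨ x0))) ∨ (((T ∨ F) ∨ (F ∨ F)) ∨ ((T ∨ F) ∧ ¬T))
  [1] ((¬x0 ∨ ¬x1) ∧ ((x1 ∧ x0) ∧ (T ∨ x0))) ∨ (((T ∨ F) ∨ (F ∨ F)) ∨ ((T ∨ F) ∧ ¬T))
  [2] ((¬x0 ∨ ¬x1) ∧ ((x1 ∧ x0) ∧ T)) ∨ (((T ∨ F) ∨ (F ∨ F)) ∨ ((T ∨ F) ∧ ¬T))
  [3] ((¬x0 ∨ ¬x1) ∧ (x1 ∧ x0)) ∨ (((T ∨ F) ∨ (F ∨ F)) ∨ ((T ∨ F) ∧ ¬T))
  [4] ((¬x0 ∨ ¬x1) ∧ (x1 ∧ x0)) ∨ ((T ∨ (F ∨ F)) ∨ ((T ∨ F) ∧ ¬T))
  [5] ((¬x0 ∨ ¬x1) ∧ (x1 ∧ x0)) ∨ (T ∨ ((T ∨ F) ∧ ¬T))
  [6] ((¬x0 ∨ ¬x1) ∧ (x1 ∧ x0)) ∨ T
  [7] T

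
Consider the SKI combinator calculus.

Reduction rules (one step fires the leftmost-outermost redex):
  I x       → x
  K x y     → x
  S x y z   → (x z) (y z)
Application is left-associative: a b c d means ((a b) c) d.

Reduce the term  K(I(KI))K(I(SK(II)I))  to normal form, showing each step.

  start: K(I(KI))K(I(SK(II)I))
  →1  I(KI)(I(SK(II)I))
  →2  KI(I(SK(II)I))
  →3  I

Answer: normal form = I  (in 3 steps)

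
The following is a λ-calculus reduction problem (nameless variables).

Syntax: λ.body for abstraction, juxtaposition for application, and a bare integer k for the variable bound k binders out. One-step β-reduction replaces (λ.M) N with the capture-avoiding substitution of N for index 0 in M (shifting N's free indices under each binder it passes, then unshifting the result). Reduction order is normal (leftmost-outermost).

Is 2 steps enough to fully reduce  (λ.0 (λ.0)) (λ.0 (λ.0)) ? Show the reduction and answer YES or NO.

Answer: NO — after 2 steps the term is (λ.0) (λ.0), not yet normal

Derivation:
  start: (λ.0 (λ.0)) (λ.0 (λ.0))
  →1  (λ.0 (λ.0)) (λ.0)
  →2  (λ.0) (λ.0)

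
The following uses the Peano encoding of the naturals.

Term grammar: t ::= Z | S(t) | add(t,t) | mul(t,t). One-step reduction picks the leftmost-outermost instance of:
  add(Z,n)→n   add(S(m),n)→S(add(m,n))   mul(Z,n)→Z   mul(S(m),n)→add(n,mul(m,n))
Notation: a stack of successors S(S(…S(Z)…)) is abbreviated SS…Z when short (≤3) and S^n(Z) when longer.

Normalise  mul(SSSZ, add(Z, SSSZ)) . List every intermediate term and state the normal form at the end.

  start: mul(SSSZ, add(Z, SSSZ))
  [1] add(add(Z, SSSZ), mul(SSZ, add(Z, SSSZ)))
  [2] add(SSSZ, mul(SSZ, add(Z, SSSZ)))
  [3] S(add(SSZ, mul(SSZ, add(Z, SSSZ))))
  [4] S(S(add(SZ, mul(SSZ, add(Z, SSSZ)))))
  [5] S(S(S(add(Z, mul(SSZ, add(Z, SSSZ))))))
  [6] S(S(S(mul(SSZ, add(Z, SSSZ)))))
  [7] S(S(S(add(add(Z, SSSZ), mul(SZ, add(Z, SSSZ))))))
  [8] S(S(S(add(SSSZ, mul(SZ, add(Z, SSSZ))))))
  [9] S(S(S(S(add(SSZ, mul(SZ, add(Z, SSSZ)))))))
  [10] S(S(S(S(S(add(SZ, mul(SZ, add(Z, SSSZ))))))))
  [11] S(S(S(S(S(S(add(Z, mul(SZ, add(Z, SSSZ)))))))))
  [12] S(S(S(S(S(S(mul(SZ, add(Z, SSSZ))))))))
  [13] S(S(S(S(S(S(add(add(Z, SSSZ), mul(Z, add(Z, SSSZ)))))))))
  [14] S(S(S(S(S(S(add(SSSZ, mul(Z, add(Z, SSSZ)))))))))
  [15] S(S(S(S(S(S(S(add(SSZ, mul(Z, add(Z, SSSZ))))))))))
  [16] S(S(S(S(S(S(S(S(add(SZ, mul(Z, add(Z, SSSZ)))))))))))
  [17] S(S(S(S(S(S(S(S(S(add(Z, mul(Z, add(Z, SSSZ))))))))))))
  [18] S(S(S(S(S(S(S(S(S(mul(Z, add(Z, SSSZ)))))))))))
  [19] S^9(Z)

Answer: normal form = S^9(Z)  (in 19 steps)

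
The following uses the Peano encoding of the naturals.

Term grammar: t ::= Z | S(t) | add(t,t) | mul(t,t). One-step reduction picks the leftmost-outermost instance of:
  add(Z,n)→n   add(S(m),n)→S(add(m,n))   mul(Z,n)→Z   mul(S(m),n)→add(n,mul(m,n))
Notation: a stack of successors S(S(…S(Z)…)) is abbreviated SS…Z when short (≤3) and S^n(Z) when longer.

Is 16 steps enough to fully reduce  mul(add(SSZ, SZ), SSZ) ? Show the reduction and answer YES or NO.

  start: mul(add(SSZ, SZ), SSZ)
  [1] mul(S(add(SZ, SZ)), SSZ)
  [2] add(SSZ, mul(add(SZ, SZ), SSZ))
  [3] S(add(SZ, mul(add(SZ, SZ), SSZ)))
  [4] S(S(add(Z, mul(add(SZ, SZ), SSZ))))
  [5] S(S(mul(add(SZ, SZ), SSZ)))
  [6] S(S(mul(S(add(Z, SZ)), SSZ)))
  [7] S(S(add(SSZ, mul(add(Z, SZ), SSZ))))
  [8] S(S(S(add(SZ, mul(add(Z, SZ), SSZ)))))
  [9] S(S(S(S(add(Z, mul(add(Z, SZ), SSZ))))))
  [10] S(S(S(S(mul(add(Z, SZ), SSZ)))))
  [11] S(S(S(S(mul(SZ, SSZ)))))
  [12] S(S(S(S(add(SSZ, mul(Z, SSZ))))))
  [13] S(S(S(S(S(add(SZ, mul(Z, SSZ)))))))
  [14] S(S(S(S(S(S(add(Z, mul(Z, SSZ))))))))
  [15] S(S(S(S(S(S(mul(Z, SSZ)))))))
  [16] S^6(Z)

Answer: YES — reaches normal form S^6(Z) in 16 ≤ 16 steps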